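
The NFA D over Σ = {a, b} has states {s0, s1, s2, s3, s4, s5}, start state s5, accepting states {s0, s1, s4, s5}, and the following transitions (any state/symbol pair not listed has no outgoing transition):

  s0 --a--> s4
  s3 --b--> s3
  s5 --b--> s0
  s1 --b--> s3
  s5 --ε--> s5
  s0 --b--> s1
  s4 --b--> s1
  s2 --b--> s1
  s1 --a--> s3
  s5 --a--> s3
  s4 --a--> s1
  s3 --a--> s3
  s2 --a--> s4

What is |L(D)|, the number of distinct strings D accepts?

6

The useful subgraph on states {s0, s1, s4, s5} is acyclic, so L(D) is finite; the longest accepting path visits 4 useful states, giving maximum string length 3.
Counting accepting paths from s5 by length: 1 of length 0, 1 of length 1, 2 of length 2, 2 of length 3. Total 6.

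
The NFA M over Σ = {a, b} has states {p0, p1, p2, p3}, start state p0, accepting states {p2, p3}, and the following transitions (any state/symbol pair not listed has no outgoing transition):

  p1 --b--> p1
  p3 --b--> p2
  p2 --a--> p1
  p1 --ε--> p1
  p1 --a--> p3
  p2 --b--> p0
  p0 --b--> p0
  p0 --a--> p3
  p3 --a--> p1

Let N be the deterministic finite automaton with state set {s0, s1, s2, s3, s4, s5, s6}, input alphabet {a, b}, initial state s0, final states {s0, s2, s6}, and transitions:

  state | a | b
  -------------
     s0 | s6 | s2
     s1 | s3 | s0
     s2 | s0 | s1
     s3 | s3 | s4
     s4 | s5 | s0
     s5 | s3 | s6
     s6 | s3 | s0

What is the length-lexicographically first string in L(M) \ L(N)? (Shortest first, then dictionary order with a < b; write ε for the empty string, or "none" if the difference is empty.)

The string aaa is accepted by M but not by N.
No shorter string lies in the difference, and aaa is the lexicographically first length-3 string in L(M) \ L(N).

aaa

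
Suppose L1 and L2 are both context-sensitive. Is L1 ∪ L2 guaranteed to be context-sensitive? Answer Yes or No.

A linear-bounded automaton can nondeterministically choose to simulate the LBA for L₁ or the LBA for L₂; equivalently, with disjoint nonterminals, S → S₁ | S₂ added to two noncontracting grammars is still noncontracting.
So the context-sensitive languages are closed under union.

Yes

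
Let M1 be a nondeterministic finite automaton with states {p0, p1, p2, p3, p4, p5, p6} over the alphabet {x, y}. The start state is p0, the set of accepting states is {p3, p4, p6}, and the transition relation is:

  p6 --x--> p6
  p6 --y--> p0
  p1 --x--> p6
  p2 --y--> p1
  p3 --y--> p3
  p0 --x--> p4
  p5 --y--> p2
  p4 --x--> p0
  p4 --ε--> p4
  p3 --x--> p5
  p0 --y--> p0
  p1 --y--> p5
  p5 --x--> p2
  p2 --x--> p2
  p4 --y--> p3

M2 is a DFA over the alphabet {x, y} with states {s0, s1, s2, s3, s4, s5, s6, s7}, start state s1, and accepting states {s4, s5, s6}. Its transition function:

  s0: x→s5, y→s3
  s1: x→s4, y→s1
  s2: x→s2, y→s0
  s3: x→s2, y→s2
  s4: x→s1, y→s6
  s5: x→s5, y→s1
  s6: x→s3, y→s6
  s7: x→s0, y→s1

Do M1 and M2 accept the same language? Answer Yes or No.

Yes

Exploring the product automaton M1 × M2 from the start pair (p0, s1), following both machines on each input symbol, reaches 7 state pairs: (p0, s1), (p4, s4), (p3, s6), (p5, s3), (p2, s2), (p1, s0), (p6, s5).
M1 accepts in {p3, p4, p6} and M2 accepts in {s4, s5, s6}. In every reachable pair the two components are either both accepting — (p4, s4), (p3, s6), (p6, s5) — or both non-accepting, so no string is accepted by exactly one of the machines: L(M1) \ L(M2) and L(M2) \ L(M1) are both empty.
Hence every string is accepted by M1 iff it is accepted by M2, and the two languages coincide.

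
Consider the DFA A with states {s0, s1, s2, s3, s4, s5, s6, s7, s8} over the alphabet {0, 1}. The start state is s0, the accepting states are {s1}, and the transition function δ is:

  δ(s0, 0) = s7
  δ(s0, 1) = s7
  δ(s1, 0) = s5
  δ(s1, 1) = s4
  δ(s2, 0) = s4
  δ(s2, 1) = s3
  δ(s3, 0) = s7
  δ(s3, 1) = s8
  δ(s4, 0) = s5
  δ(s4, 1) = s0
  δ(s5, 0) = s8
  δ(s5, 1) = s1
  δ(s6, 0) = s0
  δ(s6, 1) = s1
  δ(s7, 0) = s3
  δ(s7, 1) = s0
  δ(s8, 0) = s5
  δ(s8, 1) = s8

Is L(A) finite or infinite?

State s0 is reachable from the start and can reach an accepting state, and it lies on the cycle s0 → s7 → s0.
Traversing that cycle any number of times yields accepted strings of unbounded length, so the language is infinite.

infinite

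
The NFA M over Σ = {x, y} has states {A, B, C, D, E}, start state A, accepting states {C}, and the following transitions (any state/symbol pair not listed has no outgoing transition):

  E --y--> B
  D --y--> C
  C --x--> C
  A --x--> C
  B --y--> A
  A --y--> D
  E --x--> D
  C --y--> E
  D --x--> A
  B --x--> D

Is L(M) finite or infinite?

State C is reachable from the start and can reach an accepting state, and it lies on the cycle C → C.
Traversing that cycle any number of times yields accepted strings of unbounded length, so the language is infinite.

infinite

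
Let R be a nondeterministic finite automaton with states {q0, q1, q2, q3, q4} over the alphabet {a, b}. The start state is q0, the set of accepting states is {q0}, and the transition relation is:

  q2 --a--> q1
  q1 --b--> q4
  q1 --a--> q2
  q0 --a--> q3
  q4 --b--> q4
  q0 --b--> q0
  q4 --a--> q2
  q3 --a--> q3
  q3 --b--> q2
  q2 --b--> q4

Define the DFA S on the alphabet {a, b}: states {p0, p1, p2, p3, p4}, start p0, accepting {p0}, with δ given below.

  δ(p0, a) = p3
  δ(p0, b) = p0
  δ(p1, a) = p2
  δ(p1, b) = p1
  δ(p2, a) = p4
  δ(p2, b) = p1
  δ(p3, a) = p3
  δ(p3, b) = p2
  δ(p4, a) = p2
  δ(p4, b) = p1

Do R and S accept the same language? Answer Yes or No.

Exploring the product automaton R × S from the start pair (q0, p0), following both machines on each input symbol, reaches 5 state pairs: (q0, p0), (q3, p3), (q2, p2), (q1, p4), (q4, p1).
R accepts in {q0} and S accepts in {p0}. In every reachable pair the two components are either both accepting — (q0, p0) — or both non-accepting, so no string is accepted by exactly one of the machines: L(R) \ L(S) and L(S) \ L(R) are both empty.
Hence every string is accepted by R iff it is accepted by S, and the two languages coincide.

Yes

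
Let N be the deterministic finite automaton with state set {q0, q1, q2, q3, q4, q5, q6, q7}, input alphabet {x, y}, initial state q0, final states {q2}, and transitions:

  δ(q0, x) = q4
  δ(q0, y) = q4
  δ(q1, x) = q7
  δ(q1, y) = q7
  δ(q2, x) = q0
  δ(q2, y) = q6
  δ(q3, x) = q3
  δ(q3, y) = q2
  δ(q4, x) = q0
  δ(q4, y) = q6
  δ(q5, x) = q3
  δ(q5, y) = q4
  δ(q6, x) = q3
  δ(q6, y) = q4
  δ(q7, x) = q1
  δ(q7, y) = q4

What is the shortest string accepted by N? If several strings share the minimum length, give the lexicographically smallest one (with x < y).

xyxy

A breadth-first search from q0 reaches an accepting state first via the path q0 → q4 → q6 → q3 → q2 on input xyxy.
No string of length < 4 is accepted (BFS exhausts all shorter strings without reaching an accepting state), and xyxy is the lexicographically least accepting string of length 4.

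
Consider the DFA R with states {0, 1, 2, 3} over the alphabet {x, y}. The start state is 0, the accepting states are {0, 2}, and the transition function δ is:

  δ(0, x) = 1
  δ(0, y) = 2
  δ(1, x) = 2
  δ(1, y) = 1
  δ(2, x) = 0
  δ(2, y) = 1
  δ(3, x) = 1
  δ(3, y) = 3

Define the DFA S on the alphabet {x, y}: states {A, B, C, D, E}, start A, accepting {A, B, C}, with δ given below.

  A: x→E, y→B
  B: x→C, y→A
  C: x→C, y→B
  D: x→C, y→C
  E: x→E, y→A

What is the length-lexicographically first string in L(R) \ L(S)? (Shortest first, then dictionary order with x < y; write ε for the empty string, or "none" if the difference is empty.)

xx

The string xx is accepted by R but not by S.
No shorter string lies in the difference, and xx is the lexicographically first length-2 string in L(R) \ L(S).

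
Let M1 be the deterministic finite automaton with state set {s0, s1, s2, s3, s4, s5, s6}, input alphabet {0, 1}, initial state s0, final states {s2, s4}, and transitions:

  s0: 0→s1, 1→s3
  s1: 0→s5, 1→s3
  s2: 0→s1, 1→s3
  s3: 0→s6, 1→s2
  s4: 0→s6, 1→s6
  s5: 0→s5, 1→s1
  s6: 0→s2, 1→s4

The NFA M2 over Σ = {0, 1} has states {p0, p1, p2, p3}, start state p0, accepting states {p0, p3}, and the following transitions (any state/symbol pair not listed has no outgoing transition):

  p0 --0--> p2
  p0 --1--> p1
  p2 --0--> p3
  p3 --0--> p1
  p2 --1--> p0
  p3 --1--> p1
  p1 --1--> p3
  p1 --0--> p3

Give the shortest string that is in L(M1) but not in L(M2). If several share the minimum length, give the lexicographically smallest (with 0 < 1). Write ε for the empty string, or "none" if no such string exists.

The string 011 is accepted by M1 but not by M2.
No shorter string lies in the difference, and 011 is the lexicographically first length-3 string in L(M1) \ L(M2).

011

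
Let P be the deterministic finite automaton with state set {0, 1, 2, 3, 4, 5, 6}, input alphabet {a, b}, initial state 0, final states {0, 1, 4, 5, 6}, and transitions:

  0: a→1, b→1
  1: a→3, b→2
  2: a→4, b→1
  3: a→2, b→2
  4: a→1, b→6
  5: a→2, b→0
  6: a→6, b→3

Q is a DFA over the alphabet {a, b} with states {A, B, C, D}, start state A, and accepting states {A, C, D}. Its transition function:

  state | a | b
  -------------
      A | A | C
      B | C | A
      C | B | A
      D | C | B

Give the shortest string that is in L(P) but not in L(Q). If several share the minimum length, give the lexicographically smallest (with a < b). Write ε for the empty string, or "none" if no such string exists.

aba

The string aba is accepted by P but not by Q.
No shorter string lies in the difference, and aba is the lexicographically first length-3 string in L(P) \ L(Q).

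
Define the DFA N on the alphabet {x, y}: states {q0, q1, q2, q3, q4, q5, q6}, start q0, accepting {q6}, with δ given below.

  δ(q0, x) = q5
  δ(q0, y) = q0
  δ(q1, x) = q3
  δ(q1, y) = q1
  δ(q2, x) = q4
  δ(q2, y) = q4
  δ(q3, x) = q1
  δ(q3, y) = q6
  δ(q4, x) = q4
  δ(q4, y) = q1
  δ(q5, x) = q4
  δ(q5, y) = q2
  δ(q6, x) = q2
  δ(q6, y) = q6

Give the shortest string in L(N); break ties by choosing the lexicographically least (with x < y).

A breadth-first search from q0 reaches an accepting state first via the path q0 → q5 → q4 → q1 → q3 → q6 on input xxyxy.
No string of length < 5 is accepted (BFS exhausts all shorter strings without reaching an accepting state), and xxyxy is the lexicographically least accepting string of length 5.

xxyxy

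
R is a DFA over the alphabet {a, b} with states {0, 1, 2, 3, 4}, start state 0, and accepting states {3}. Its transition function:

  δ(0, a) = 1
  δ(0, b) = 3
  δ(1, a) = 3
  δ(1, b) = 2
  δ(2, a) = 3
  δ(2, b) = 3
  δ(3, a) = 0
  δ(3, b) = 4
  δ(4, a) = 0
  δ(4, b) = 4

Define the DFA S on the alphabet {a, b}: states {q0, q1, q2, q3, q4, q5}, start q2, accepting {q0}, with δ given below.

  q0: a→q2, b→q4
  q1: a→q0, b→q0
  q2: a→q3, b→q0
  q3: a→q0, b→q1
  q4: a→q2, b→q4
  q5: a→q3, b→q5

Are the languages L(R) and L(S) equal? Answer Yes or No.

Yes

Exploring the product automaton R × S from the start pair (0, q2), following both machines on each input symbol, reaches 5 state pairs: (0, q2), (1, q3), (3, q0), (2, q1), (4, q4).
R accepts in {3} and S accepts in {q0}. In every reachable pair the two components are either both accepting — (3, q0) — or both non-accepting, so no string is accepted by exactly one of the machines: L(R) \ L(S) and L(S) \ L(R) are both empty.
Hence every string is accepted by R iff it is accepted by S, and the two languages coincide.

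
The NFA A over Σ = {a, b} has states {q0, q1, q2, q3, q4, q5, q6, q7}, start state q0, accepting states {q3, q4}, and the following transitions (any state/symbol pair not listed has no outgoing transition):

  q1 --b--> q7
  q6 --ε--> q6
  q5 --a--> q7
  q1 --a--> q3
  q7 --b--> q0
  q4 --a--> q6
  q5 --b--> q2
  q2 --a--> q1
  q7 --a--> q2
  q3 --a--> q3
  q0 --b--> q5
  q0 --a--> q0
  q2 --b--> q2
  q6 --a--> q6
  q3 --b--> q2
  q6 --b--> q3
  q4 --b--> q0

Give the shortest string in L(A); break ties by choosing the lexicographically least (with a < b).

bbaa

A breadth-first search from q0 reaches an accepting state first via the path q0 → q5 → q2 → q1 → q3 on input bbaa.
No string of length < 4 is accepted (BFS exhausts all shorter strings without reaching an accepting state), and bbaa is the lexicographically least accepting string of length 4.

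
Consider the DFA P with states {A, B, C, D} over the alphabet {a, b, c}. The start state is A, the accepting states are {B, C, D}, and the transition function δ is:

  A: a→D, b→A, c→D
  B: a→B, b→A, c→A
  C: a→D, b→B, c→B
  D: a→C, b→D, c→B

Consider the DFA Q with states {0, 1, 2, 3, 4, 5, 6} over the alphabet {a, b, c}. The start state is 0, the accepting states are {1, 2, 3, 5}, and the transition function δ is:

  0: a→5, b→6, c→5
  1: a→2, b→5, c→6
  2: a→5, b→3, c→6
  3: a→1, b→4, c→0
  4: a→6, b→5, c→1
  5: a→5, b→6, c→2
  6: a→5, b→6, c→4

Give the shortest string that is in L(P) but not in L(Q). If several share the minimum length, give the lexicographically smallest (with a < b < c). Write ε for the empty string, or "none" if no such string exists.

The string ab is accepted by P but not by Q.
No shorter string lies in the difference, and ab is the lexicographically first length-2 string in L(P) \ L(Q).

ab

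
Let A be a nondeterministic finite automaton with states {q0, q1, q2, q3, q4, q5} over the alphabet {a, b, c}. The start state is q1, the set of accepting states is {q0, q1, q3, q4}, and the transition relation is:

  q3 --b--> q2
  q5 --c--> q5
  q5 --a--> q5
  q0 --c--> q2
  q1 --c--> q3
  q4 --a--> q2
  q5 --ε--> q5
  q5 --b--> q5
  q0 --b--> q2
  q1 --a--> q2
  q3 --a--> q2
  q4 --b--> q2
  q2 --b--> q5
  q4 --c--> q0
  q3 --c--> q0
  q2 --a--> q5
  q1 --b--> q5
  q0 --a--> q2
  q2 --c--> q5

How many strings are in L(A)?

3

The useful subgraph on states {q0, q1, q3} is acyclic, so L(A) is finite; the longest accepting path visits 3 useful states, giving maximum string length 2.
Counting accepting paths from q1 by length: 1 of length 0, 1 of length 1, 1 of length 2. Total 3.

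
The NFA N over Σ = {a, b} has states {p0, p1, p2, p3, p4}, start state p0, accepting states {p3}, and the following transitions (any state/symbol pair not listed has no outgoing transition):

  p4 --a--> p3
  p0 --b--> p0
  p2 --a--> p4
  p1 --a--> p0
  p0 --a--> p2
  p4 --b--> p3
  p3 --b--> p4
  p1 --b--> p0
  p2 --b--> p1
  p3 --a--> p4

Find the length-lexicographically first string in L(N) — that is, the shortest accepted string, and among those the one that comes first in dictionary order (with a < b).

A breadth-first search from p0 reaches an accepting state first via the path p0 → p2 → p4 → p3 on input aaa.
No string of length < 3 is accepted (BFS exhausts all shorter strings without reaching an accepting state), and aaa is the lexicographically least accepting string of length 3.

aaa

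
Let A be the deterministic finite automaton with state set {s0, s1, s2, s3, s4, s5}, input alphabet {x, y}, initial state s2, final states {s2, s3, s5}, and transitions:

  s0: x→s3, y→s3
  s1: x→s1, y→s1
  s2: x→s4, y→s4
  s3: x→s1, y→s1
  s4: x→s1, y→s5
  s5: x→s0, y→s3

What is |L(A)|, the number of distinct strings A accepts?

9

The useful subgraph on states {s0, s2, s3, s4, s5} is acyclic, so L(A) is finite; the longest accepting path visits 5 useful states, giving maximum string length 4.
Counting accepting paths from s2 by length: 1 of length 0, 2 of length 2, 2 of length 3, 4 of length 4. Total 9.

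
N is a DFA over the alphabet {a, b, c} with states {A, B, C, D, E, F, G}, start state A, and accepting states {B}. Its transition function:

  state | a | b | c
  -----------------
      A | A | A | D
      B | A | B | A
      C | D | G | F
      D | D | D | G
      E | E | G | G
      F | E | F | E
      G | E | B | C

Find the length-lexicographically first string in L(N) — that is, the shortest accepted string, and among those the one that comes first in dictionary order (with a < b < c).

A breadth-first search from A reaches an accepting state first via the path A → D → G → B on input ccb.
No string of length < 3 is accepted (BFS exhausts all shorter strings without reaching an accepting state), and ccb is the lexicographically least accepting string of length 3.

ccb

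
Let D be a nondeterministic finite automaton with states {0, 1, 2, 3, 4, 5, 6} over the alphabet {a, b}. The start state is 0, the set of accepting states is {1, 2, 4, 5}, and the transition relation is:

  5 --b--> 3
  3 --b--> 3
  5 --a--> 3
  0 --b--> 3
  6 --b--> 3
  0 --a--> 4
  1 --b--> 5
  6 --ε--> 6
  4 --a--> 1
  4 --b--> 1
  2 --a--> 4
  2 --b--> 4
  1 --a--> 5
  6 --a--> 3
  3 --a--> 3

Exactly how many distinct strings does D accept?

7

The useful subgraph on states {0, 1, 4, 5} is acyclic, so L(D) is finite; the longest accepting path visits 4 useful states, giving maximum string length 3.
Counting accepting paths from 0 by length: 1 of length 1, 2 of length 2, 4 of length 3. Total 7.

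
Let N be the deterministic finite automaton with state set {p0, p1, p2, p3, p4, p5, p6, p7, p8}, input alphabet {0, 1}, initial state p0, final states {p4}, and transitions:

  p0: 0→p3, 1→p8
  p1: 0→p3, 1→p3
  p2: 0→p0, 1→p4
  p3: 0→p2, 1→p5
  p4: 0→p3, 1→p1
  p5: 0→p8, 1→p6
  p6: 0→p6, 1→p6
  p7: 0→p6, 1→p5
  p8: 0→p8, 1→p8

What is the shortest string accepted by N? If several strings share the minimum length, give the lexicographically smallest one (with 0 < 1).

A breadth-first search from p0 reaches an accepting state first via the path p0 → p3 → p2 → p4 on input 001.
No string of length < 3 is accepted (BFS exhausts all shorter strings without reaching an accepting state), and 001 is the lexicographically least accepting string of length 3.

001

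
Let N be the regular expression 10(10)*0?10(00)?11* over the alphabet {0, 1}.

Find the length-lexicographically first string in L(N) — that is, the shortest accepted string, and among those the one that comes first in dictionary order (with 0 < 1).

By inspection of the expression, no string of length less than 5 matches, and 10101 is the lexicographically first match of length 5.

10101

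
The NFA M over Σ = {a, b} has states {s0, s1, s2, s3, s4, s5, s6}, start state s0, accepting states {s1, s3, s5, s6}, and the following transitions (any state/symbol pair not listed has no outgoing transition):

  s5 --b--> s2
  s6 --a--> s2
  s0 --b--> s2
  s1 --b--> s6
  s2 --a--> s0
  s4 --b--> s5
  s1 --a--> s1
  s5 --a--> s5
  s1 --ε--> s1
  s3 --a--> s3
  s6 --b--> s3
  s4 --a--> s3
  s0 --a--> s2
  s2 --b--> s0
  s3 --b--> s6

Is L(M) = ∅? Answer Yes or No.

Yes

The states reachable from the start state are {s0, s2}.
None of the accepting states {s1, s3, s5, s6} is reachable, so no string is accepted and L(M) = ∅.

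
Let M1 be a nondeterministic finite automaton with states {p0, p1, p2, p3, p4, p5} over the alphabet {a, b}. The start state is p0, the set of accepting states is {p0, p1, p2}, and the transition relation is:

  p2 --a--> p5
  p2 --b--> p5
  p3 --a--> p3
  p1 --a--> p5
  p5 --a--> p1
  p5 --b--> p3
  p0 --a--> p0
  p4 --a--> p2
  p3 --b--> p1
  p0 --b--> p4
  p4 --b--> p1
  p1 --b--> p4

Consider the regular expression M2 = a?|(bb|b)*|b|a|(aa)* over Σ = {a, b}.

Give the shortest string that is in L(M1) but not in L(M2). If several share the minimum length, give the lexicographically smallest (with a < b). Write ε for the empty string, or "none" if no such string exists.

ba

The string ba is accepted by M1 but not by M2.
No shorter string lies in the difference, and ba is the lexicographically first length-2 string in L(M1) \ L(M2).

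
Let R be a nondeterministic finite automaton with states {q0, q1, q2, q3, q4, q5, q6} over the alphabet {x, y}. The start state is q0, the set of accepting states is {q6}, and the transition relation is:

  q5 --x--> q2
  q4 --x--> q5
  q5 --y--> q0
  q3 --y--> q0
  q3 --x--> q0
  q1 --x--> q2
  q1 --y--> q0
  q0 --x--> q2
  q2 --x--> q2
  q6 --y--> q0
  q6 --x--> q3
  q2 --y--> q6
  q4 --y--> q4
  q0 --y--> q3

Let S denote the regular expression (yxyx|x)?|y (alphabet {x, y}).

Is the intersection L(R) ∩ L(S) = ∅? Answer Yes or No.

Yes

Converting the expression S to a DFA (subset construction, then merging equivalent states) gives the minimal DFA with states {s0, s1, s2, s3, s4, s5}, start state s0, accepting states {s0, s1, s2} and transitions s0: x→s1, y→s2; s1: x→s3, y→s3; s2: x→s4, y→s3; s3: x→s3, y→s3; s4: x→s3, y→s5; s5: x→s1, y→s3.
Exploring the product automaton R × S from the start pair (q0, s0), following both machines on each input symbol, reaches 10 state pairs: (q0, s0), (q2, s1), (q3, s2), (q2, s3), (q6, s3), (q0, s4), (q0, s3), (q3, s3), (q3, s5), (q0, s1).
R accepts in {q6} and S accepts in {s0, s1, s2}; no reachable pair has both components accepting, so no string drives both machines to acceptance simultaneously and L(R) ∩ L(S) = ∅.
So no string is accepted by both, and the intersection is empty.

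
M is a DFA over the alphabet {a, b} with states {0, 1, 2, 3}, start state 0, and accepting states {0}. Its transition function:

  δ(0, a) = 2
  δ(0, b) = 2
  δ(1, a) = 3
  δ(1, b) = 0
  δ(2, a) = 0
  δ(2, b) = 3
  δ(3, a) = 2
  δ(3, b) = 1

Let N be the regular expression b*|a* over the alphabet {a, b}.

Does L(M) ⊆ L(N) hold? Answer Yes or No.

The string ba is in L(M) but not in L(N).
So L(M) ⊄ L(N).

No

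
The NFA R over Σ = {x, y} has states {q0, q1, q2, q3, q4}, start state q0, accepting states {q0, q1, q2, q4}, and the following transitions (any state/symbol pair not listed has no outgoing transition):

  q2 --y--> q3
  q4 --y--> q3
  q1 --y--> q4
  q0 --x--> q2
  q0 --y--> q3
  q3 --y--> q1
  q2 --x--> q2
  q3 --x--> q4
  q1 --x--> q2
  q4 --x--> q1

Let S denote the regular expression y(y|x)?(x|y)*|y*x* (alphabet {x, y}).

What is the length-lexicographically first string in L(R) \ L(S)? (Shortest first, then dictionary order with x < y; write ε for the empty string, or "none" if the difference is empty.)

xyx

The string xyx is accepted by R but not by S.
No shorter string lies in the difference, and xyx is the lexicographically first length-3 string in L(R) \ L(S).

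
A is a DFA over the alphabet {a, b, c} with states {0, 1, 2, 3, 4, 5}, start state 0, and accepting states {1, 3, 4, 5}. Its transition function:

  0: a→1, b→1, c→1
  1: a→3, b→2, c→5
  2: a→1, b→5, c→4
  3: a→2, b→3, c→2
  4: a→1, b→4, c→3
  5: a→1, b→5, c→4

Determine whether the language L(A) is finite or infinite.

State 1 is reachable from the start and can reach an accepting state, and it lies on the cycle 1 → 2 → 1.
Traversing that cycle any number of times yields accepted strings of unbounded length, so the language is infinite.

infinite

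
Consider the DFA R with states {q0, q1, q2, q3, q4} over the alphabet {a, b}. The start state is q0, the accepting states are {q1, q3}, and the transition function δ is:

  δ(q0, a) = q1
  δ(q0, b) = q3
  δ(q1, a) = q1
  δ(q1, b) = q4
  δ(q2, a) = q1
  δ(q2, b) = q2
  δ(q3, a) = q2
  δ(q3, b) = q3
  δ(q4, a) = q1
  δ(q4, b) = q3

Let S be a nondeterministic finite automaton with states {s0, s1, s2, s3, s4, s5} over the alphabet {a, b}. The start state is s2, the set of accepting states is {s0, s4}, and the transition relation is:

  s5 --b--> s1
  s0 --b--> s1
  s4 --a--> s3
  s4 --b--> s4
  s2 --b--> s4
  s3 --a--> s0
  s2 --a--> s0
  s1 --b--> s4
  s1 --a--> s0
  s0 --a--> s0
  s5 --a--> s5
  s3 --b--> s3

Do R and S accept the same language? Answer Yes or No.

Exploring the product automaton R × S from the start pair (q0, s2), following both machines on each input symbol, reaches 5 state pairs: (q0, s2), (q1, s0), (q3, s4), (q4, s1), (q2, s3).
R accepts in {q1, q3} and S accepts in {s0, s4}. In every reachable pair the two components are either both accepting — (q1, s0), (q3, s4) — or both non-accepting, so no string is accepted by exactly one of the machines: L(R) \ L(S) and L(S) \ L(R) are both empty.
Hence every string is accepted by R iff it is accepted by S, and the two languages coincide.

Yes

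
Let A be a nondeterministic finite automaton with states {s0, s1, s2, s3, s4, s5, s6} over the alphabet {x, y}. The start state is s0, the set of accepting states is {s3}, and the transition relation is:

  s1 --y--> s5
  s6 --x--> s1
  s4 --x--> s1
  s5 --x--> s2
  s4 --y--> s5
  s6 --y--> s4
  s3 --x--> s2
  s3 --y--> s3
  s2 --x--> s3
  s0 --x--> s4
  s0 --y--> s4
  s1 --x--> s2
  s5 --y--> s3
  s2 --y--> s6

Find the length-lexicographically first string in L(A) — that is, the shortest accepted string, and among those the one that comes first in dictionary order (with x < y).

A breadth-first search from s0 reaches an accepting state first via the path s0 → s4 → s5 → s3 on input xyy.
No string of length < 3 is accepted (BFS exhausts all shorter strings without reaching an accepting state), and xyy is the lexicographically least accepting string of length 3.

xyy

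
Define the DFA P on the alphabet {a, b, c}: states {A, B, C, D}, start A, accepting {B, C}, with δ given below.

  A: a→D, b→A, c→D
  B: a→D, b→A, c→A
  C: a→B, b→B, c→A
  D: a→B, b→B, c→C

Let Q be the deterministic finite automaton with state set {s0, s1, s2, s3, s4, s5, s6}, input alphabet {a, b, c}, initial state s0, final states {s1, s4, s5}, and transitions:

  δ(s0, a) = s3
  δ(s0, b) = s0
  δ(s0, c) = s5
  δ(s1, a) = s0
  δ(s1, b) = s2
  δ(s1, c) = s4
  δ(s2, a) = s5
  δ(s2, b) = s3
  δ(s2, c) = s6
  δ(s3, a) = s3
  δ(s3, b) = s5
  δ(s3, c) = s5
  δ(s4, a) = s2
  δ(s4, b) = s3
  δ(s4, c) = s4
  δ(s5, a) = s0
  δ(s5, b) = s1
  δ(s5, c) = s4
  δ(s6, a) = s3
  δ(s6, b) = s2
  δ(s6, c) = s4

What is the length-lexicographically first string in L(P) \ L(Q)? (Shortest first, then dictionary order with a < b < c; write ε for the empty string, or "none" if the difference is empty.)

aa

The string aa is accepted by P but not by Q.
No shorter string lies in the difference, and aa is the lexicographically first length-2 string in L(P) \ L(Q).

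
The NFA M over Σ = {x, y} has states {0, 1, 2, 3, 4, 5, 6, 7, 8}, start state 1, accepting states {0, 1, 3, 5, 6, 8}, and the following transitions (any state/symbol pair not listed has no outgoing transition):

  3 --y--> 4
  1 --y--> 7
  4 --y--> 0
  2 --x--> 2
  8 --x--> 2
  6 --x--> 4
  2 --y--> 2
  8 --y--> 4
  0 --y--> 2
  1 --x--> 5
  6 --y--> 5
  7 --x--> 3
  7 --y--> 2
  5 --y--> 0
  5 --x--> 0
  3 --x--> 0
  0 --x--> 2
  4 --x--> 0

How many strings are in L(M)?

The useful subgraph on states {0, 1, 3, 4, 5, 7} is acyclic, so L(M) is finite; the longest accepting path visits 5 useful states, giving maximum string length 4.
Counting accepting paths from 1 by length: 1 of length 0, 1 of length 1, 3 of length 2, 1 of length 3, 2 of length 4. Total 8.

8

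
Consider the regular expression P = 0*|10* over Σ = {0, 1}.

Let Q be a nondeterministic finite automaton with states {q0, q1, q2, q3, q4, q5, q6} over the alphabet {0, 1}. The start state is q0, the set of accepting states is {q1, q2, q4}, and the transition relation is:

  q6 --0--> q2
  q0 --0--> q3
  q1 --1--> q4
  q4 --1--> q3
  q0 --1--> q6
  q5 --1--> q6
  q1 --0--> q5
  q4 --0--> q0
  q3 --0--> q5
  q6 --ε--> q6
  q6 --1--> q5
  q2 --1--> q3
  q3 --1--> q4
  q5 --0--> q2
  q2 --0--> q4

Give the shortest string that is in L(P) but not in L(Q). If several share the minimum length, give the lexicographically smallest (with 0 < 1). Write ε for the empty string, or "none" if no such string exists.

ε

The empty string ε is accepted by P but not by Q.
Since ε is the unique shortest string, it is the required witness.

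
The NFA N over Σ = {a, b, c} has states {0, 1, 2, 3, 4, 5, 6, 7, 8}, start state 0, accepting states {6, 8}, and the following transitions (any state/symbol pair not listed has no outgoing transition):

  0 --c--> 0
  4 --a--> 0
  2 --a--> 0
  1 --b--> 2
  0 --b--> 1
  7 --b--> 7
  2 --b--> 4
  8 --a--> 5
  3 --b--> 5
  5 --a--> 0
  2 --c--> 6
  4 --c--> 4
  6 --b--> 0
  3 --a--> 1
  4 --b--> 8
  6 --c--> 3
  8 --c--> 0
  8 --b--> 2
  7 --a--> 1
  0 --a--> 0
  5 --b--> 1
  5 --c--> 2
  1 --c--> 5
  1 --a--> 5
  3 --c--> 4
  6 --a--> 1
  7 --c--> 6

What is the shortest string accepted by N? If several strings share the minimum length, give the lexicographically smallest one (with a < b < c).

A breadth-first search from 0 reaches an accepting state first via the path 0 → 1 → 2 → 6 on input bbc.
No string of length < 3 is accepted (BFS exhausts all shorter strings without reaching an accepting state), and bbc is the lexicographically least accepting string of length 3.

bbc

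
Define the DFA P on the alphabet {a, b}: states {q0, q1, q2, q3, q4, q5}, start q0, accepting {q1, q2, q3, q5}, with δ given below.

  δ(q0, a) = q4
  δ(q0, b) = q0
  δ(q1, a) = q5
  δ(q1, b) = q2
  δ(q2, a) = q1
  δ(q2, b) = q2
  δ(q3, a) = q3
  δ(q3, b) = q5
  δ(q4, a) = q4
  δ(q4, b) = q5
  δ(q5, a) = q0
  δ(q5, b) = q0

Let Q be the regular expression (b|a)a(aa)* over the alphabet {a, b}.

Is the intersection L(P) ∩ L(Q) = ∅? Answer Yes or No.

Converting the expression Q to a DFA (subset construction, then merging equivalent states) gives the minimal DFA with states {r0, r1, r2, r3}, start state r0, accepting states {r2} and transitions r0: a→r1, b→r1; r1: a→r2, b→r3; r2: a→r1, b→r3; r3: a→r3, b→r3.
Exploring the product automaton P × Q from the start pair (q0, r0), following both machines on each input symbol, reaches 7 state pairs: (q0, r0), (q4, r1), (q0, r1), (q4, r2), (q5, r3), (q0, r3), (q4, r3).
P accepts in {q1, q2, q3, q5} and Q accepts in {r2}; no reachable pair has both components accepting, so no string drives both machines to acceptance simultaneously and L(P) ∩ L(Q) = ∅.
So no string is accepted by both, and the intersection is empty.

Yes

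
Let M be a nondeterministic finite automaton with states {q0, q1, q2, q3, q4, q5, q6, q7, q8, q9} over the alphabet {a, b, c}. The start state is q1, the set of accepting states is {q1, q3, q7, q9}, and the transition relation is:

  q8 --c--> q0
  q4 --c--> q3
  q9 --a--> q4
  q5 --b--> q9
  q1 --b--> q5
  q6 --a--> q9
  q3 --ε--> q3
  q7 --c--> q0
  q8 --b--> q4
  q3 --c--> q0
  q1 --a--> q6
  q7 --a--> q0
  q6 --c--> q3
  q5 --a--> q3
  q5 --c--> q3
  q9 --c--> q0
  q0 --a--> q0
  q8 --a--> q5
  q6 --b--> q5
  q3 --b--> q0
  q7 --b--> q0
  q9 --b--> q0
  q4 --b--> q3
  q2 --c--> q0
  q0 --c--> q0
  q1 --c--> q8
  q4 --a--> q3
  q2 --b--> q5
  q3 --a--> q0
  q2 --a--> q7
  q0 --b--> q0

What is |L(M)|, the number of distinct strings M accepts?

The useful subgraph on states {q1, q3, q4, q5, q6, q8, q9} is acyclic, so L(M) is finite; the longest accepting path visits 6 useful states, giving maximum string length 5.
Counting accepting paths from q1 by length: 1 of length 0, 5 of length 2, 9 of length 3, 6 of length 4, 6 of length 5. Total 27.

27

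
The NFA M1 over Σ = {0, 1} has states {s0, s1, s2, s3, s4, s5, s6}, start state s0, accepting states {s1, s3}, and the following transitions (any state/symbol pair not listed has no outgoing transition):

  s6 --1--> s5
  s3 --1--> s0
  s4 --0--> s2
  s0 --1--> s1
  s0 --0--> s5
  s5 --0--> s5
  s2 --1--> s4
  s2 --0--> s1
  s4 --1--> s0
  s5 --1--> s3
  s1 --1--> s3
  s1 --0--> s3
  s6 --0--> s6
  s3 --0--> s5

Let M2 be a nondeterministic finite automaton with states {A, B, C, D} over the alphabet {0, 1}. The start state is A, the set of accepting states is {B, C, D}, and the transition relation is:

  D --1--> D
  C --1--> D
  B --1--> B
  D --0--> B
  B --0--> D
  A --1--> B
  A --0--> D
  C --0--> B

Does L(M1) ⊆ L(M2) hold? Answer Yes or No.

Yes

Exploring the product automaton M1 × M2 from the start pair (s0, A), following both machines on each input symbol, reaches 9 state pairs: (s0, A), (s5, D), (s1, B), (s5, B), (s3, D), (s3, B), (s0, D), (s0, B), (s1, D).
M1 accepts in {s1, s3} and M2 accepts in {B, C, D}. The reachable pairs whose M1-component is accepting are (s1, B), (s3, D), (s3, B), (s1, D); in each of them the M2-component is accepting too, so the product for L(M1) \ L(M2) (M1-component accepting, M2-component rejecting) has no reachable accepting pair and the difference is empty.
Hence every string in L(M1) is also in L(M2).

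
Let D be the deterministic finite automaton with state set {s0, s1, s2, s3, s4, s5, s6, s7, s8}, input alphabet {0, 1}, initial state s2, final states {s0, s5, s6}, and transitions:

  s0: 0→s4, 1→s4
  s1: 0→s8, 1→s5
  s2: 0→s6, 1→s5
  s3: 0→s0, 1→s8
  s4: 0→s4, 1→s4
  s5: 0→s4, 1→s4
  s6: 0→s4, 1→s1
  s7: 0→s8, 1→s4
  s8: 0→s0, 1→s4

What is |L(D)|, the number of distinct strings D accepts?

The useful subgraph on states {s0, s1, s2, s5, s6, s8} is acyclic, so L(D) is finite; the longest accepting path visits 5 useful states, giving maximum string length 4.
Counting accepting paths from s2 by length: 2 of length 1, 1 of length 3, 1 of length 4. Total 4.

4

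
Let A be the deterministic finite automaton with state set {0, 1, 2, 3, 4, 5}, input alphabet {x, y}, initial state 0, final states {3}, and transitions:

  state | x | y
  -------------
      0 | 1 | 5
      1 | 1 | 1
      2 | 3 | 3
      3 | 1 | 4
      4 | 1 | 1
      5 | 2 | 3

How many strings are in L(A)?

The useful subgraph on states {0, 2, 3, 5} is acyclic, so L(A) is finite; the longest accepting path visits 4 useful states, giving maximum string length 3.
Counting accepting paths from 0 by length: 1 of length 2, 2 of length 3. Total 3.

3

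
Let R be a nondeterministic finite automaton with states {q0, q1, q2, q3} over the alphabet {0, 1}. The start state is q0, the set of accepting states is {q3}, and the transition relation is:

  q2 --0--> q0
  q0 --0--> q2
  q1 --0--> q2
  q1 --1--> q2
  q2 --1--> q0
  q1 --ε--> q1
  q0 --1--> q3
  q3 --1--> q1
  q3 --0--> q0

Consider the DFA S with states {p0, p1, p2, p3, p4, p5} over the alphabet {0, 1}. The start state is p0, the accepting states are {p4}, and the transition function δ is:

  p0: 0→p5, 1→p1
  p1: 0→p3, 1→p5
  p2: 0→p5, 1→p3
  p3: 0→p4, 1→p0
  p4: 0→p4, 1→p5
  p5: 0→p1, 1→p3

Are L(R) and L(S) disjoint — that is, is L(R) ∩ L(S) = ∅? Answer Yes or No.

Yes

Exploring the product automaton R × S from the start pair (q0, p0), following both machines on each input symbol, reaches 18 state pairs: (q0, p0), (q2, p5), (q3, p1), (q0, p1), (q0, p3), (q1, p5), (q2, p3), (q3, p5), (q2, p4), (q3, p0), (q2, p1), (q0, p4), (q1, p3), (q0, p5), (q1, p1), (q2, p0), (q3, p3), (q1, p0).
R accepts in {q3} and S accepts in {p4}; no reachable pair has both components accepting, so no string drives both machines to acceptance simultaneously and L(R) ∩ L(S) = ∅.
So no string is accepted by both, and the intersection is empty.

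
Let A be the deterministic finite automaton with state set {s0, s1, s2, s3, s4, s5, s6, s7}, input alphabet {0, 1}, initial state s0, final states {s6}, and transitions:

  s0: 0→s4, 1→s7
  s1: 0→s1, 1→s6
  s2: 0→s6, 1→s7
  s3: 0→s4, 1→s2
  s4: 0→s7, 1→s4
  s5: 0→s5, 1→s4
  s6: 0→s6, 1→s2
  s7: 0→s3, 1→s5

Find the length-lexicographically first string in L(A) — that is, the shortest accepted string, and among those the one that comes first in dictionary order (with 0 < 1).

1010

A breadth-first search from s0 reaches an accepting state first via the path s0 → s7 → s3 → s2 → s6 on input 1010.
No string of length < 4 is accepted (BFS exhausts all shorter strings without reaching an accepting state), and 1010 is the lexicographically least accepting string of length 4.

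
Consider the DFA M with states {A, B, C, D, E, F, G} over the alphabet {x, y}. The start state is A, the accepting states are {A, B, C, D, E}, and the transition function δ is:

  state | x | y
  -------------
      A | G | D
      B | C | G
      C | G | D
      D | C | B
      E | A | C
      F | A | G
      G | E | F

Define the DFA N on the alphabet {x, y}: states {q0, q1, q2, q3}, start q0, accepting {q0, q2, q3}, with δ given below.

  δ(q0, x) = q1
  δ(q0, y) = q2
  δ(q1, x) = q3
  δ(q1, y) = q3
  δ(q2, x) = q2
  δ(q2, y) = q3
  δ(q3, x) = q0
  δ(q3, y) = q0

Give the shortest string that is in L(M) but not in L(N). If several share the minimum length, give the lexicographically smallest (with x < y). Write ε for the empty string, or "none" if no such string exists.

The string xyyx is accepted by M but not by N.
No shorter string lies in the difference, and xyyx is the lexicographically first length-4 string in L(M) \ L(N).

xyyx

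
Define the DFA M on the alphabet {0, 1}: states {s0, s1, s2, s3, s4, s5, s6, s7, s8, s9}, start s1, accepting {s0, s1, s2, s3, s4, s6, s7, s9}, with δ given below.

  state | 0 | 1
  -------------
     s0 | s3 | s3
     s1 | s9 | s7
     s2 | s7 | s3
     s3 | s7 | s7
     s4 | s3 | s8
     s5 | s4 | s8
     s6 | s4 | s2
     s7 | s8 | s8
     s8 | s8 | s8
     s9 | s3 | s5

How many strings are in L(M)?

The useful subgraph on states {s1, s3, s4, s5, s7, s9} is acyclic, so L(M) is finite; the longest accepting path visits 6 useful states, giving maximum string length 5.
Counting accepting paths from s1 by length: 1 of length 0, 2 of length 1, 1 of length 2, 3 of length 3, 1 of length 4, 2 of length 5. Total 10.

10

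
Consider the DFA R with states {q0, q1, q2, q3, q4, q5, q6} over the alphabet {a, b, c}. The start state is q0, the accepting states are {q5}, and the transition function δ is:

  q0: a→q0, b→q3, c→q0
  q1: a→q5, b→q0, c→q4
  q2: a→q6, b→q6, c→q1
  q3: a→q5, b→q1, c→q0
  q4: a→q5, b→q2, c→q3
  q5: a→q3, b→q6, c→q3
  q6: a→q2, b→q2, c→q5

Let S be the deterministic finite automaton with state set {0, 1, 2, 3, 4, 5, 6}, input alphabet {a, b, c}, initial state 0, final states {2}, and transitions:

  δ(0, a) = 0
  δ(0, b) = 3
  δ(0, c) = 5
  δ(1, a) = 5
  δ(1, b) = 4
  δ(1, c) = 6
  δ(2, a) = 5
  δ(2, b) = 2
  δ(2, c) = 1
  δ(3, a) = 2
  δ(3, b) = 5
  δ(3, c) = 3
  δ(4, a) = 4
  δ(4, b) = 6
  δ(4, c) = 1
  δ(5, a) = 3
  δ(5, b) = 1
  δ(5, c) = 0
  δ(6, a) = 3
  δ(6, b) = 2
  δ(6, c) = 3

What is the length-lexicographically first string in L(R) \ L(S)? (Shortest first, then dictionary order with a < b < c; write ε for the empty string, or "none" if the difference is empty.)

The string bba is accepted by R but not by S.
No shorter string lies in the difference, and bba is the lexicographically first length-3 string in L(R) \ L(S).

bba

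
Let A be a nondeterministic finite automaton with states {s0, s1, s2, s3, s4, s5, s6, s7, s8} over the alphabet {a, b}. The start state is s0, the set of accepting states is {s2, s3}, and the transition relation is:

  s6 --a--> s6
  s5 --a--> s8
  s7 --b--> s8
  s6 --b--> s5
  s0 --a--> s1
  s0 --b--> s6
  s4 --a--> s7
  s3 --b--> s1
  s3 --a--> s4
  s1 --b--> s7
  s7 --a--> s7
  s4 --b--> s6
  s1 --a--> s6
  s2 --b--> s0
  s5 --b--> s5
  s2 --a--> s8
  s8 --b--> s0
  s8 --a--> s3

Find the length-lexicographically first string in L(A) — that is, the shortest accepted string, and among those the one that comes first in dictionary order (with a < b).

abba

A breadth-first search from s0 reaches an accepting state first via the path s0 → s1 → s7 → s8 → s3 on input abba.
No string of length < 4 is accepted (BFS exhausts all shorter strings without reaching an accepting state), and abba is the lexicographically least accepting string of length 4.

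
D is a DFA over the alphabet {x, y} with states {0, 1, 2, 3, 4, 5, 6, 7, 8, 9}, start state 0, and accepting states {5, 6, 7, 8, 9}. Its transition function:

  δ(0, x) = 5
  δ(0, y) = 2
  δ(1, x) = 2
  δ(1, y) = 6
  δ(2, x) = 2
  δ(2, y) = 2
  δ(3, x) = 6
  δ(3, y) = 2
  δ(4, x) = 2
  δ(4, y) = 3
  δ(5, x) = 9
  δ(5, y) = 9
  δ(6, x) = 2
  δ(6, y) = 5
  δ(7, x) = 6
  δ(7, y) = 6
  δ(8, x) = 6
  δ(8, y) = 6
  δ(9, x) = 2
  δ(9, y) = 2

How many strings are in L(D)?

The useful subgraph on states {0, 5, 9} is acyclic, so L(D) is finite; the longest accepting path visits 3 useful states, giving maximum string length 2.
Counting accepting paths from 0 by length: 1 of length 1, 2 of length 2. Total 3.

3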